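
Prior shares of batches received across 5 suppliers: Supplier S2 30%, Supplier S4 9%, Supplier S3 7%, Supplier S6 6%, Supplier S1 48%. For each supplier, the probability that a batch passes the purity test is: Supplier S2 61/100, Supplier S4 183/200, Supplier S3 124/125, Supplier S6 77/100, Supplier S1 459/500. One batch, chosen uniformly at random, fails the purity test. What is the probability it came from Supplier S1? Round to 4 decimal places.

Taking complements, P(off-spec | each) = Supplier S2 0.39, Supplier S4 0.085, Supplier S3 0.008, Supplier S6 0.23, Supplier S1 0.082.
Compute prior × likelihood for every hypothesis:
  Supplier S2: 0.3 × 0.39 = 0.117
  Supplier S4: 0.09 × 0.085 = 0.00765
  Supplier S3: 0.07 × 0.008 = 0.00056
  Supplier S6: 0.06 × 0.23 = 0.0138
  Supplier S1: 0.48 × 0.082 = 0.03936
Normalizing constant = 0.17837.
P(Supplier S1 | evidence) = 0.03936 / 0.17837 ≈ 0.2207.

0.2207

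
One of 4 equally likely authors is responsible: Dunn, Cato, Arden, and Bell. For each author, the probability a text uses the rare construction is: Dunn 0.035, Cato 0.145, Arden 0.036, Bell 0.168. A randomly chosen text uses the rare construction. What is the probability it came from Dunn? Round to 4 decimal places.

0.0911

With a uniform prior (1/4 each), posterior ∝ likelihood:
  Dunn: 0.035
  Cato: 0.145
  Arden: 0.036
  Bell: 0.168
Total = 0.384.
P(Dunn | evidence) = 0.035 / 0.384 ≈ 0.0911.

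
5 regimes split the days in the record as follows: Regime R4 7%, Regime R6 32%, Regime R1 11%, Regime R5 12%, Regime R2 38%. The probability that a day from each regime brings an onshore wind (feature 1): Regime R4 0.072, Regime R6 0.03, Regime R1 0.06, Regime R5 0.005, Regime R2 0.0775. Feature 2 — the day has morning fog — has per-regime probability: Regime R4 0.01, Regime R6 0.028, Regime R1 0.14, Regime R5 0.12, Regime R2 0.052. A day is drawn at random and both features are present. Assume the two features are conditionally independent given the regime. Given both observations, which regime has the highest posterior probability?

Regime R2

Prior × likelihood for each hypothesis:
  Regime R4: 0.07 × 0.072 × 0.01 = 0.0000504
  Regime R6: 0.32 × 0.03 × 0.028 = 0.0002688
  Regime R1: 0.11 × 0.06 × 0.14 = 0.000924
  Regime R5: 0.12 × 0.005 × 0.12 = 0.000072
  Regime R2: 0.38 × 0.0775 × 0.052 = 0.0015314
Normalizing constant = 0.0028466.
Largest term belongs to Regime R2, so Regime R2 is most probable.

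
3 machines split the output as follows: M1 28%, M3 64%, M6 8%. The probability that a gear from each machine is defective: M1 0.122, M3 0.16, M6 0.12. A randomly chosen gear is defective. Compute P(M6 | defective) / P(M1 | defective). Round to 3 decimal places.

0.281

By Bayes' rule, posterior ∝ prior × likelihood:
  M1: 0.28 × 0.122 = 0.03416
  M3: 0.64 × 0.16 = 0.1024
  M6: 0.08 × 0.12 = 0.0096
Sum = 0.14616.
The ratio is 0.0096 / 0.03416 (the normalizer cancels) = 0.281.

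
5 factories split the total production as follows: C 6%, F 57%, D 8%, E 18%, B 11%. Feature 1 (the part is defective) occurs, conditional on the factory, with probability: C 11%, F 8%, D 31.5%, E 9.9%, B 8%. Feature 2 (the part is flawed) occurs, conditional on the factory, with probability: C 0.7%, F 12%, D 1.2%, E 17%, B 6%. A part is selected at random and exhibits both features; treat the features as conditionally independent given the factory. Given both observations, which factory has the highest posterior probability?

By Bayes' rule, posterior ∝ prior × likelihood:
  C: 0.06 × 0.11 × 0.007 = 0.0000462
  F: 0.57 × 0.08 × 0.12 = 0.005472
  D: 0.08 × 0.315 × 0.012 = 0.0003024
  E: 0.18 × 0.099 × 0.17 = 0.0030294
  B: 0.11 × 0.08 × 0.06 = 0.000528
Sum = 0.009378.
Largest term belongs to F, so F is most probable.

F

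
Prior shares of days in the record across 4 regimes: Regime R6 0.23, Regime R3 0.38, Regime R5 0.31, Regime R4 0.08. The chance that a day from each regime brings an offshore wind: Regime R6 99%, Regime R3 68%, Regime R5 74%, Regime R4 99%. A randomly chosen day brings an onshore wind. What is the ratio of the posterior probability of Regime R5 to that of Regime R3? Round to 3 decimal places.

0.663

Taking complements, P(onshore | each) = Regime R6 0.01, Regime R3 0.32, Regime R5 0.26, Regime R4 0.01.
By Bayes' rule, posterior ∝ prior × likelihood:
  Regime R6: 0.23 × 0.01 = 0.0023
  Regime R3: 0.38 × 0.32 = 0.1216
  Regime R5: 0.31 × 0.26 = 0.0806
  Regime R4: 0.08 × 0.01 = 0.0008
Sum = 0.2053.
The ratio is 0.0806 / 0.1216 (the normalizer cancels) = 0.663.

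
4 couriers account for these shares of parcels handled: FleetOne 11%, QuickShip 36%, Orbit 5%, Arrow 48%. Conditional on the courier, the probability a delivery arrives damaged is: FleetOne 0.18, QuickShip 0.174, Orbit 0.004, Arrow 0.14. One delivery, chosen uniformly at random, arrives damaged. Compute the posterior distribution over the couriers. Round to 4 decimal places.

By Bayes' rule, posterior ∝ prior × likelihood:
  FleetOne: 0.11 × 0.18 = 0.0198
  QuickShip: 0.36 × 0.174 = 0.06264
  Orbit: 0.05 × 0.004 = 0.0002
  Arrow: 0.48 × 0.14 = 0.0672
Normalizing constant = 0.14984.
P(FleetOne | damaged) = 0.0198/0.14984 ≈ 0.1321
P(QuickShip | damaged) = 0.06264/0.14984 ≈ 0.4180
P(Orbit | damaged) = 0.0002/0.14984 ≈ 0.0013
P(Arrow | damaged) = 0.0672/0.14984 ≈ 0.4485
(Check: 0.1321+0.4180+0.0013+0.4485 = 0.9999.)

FleetOne 0.1321, QuickShip 0.4180, Orbit 0.0013, Arrow 0.4485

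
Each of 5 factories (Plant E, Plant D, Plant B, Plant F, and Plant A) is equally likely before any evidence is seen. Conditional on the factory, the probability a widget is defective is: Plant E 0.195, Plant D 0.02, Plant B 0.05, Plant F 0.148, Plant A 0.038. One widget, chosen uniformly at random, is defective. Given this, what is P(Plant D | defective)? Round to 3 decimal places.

0.044

Since the prior is uniform, the posterior is proportional to the likelihood:
  Plant E: 0.195
  Plant D: 0.02
  Plant B: 0.05
  Plant F: 0.148
  Plant A: 0.038
Normalizing constant = 0.451.
P(Plant D | evidence) = 0.02 / 0.451 ≈ 0.044.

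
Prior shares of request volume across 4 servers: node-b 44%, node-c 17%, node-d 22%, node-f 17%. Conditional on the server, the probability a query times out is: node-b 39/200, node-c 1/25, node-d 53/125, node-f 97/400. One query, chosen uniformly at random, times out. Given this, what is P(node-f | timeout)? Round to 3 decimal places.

0.182

Unnormalized posteriors (prior × likelihood):
  node-b: 0.44 × 0.195 = 0.0858
  node-c: 0.17 × 0.04 = 0.0068
  node-d: 0.22 × 0.424 = 0.09328
  node-f: 0.17 × 0.2425 = 0.041225
Total = 0.227105.
P(node-f | evidence) = 0.041225 / 0.227105 ≈ 0.182.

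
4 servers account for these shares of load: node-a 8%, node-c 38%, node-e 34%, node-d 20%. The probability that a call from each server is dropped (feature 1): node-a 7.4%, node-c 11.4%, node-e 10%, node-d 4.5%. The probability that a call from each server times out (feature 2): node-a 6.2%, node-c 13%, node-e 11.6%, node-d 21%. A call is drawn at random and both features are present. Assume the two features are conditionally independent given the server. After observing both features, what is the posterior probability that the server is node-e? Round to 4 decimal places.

Prior × likelihood for each hypothesis:
  node-a: 0.08 × 0.074 × 0.062 = 0.00036704
  node-c: 0.38 × 0.114 × 0.13 = 0.0056316
  node-e: 0.34 × 0.1 × 0.116 = 0.003944
  node-d: 0.2 × 0.045 × 0.21 = 0.00189
Normalizing constant = 0.01183264.
P(node-e | evidence) = 0.003944 / 0.01183264 ≈ 0.3333.

0.3333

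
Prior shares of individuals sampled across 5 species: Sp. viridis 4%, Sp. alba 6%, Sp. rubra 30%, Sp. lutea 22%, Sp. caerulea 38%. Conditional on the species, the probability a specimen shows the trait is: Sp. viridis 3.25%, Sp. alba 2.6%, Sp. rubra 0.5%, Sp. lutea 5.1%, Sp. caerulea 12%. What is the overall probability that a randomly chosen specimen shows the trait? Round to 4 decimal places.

Prior × likelihood for each hypothesis:
  Sp. viridis: 0.04 × 0.0325 = 0.0013
  Sp. alba: 0.06 × 0.026 = 0.00156
  Sp. rubra: 0.3 × 0.005 = 0.0015
  Sp. lutea: 0.22 × 0.051 = 0.01122
  Sp. caerulea: 0.38 × 0.12 = 0.0456
P(trait) = 0.0013 + 0.00156 + 0.0015 + 0.01122 + 0.0456 = 0.06118 → 0.0612.

0.0612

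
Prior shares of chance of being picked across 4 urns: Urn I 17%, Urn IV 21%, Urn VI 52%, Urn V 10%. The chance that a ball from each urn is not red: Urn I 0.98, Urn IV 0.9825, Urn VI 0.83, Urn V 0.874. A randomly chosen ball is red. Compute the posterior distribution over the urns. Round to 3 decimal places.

Urn I 0.031, Urn IV 0.034, Urn VI 0.818, Urn V 0.117

Taking complements, P(red | each) = Urn I 0.02, Urn IV 0.0175, Urn VI 0.17, Urn V 0.126.
Unnormalized posteriors (prior × likelihood):
  Urn I: 0.17 × 0.02 = 0.0034
  Urn IV: 0.21 × 0.0175 = 0.003675
  Urn VI: 0.52 × 0.17 = 0.0884
  Urn V: 0.1 × 0.126 = 0.0126
Total = 0.108075.
P(Urn I | red) = 0.0034/0.108075 ≈ 0.031
P(Urn IV | red) = 0.003675/0.108075 ≈ 0.034
P(Urn VI | red) = 0.0884/0.108075 ≈ 0.818
P(Urn V | red) = 0.0126/0.108075 ≈ 0.117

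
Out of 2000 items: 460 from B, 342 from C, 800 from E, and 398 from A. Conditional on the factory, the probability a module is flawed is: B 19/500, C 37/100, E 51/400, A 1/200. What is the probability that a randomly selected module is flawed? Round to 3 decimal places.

Prior × likelihood for each hypothesis:
  B: 0.23 × 0.038 = 0.00874
  C: 0.171 × 0.37 = 0.06327
  E: 0.4 × 0.1275 = 0.051
  A: 0.199 × 0.005 = 0.000995
P(flawed) = 0.00874 + 0.06327 + 0.051 + 0.000995 = 0.124005 → 0.124.

0.124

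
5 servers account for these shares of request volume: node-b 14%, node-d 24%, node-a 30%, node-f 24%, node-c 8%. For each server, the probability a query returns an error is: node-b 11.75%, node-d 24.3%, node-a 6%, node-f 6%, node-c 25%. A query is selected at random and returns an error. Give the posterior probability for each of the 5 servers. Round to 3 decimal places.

By Bayes' rule, posterior ∝ prior × likelihood:
  node-b: 0.14 × 0.1175 = 0.01645
  node-d: 0.24 × 0.243 = 0.05832
  node-a: 0.3 × 0.06 = 0.018
  node-f: 0.24 × 0.06 = 0.0144
  node-c: 0.08 × 0.25 = 0.02
Total = 0.12717.
P(node-b | error) = 0.01645/0.12717 ≈ 0.129
P(node-d | error) = 0.05832/0.12717 ≈ 0.459
P(node-a | error) = 0.018/0.12717 ≈ 0.142
P(node-f | error) = 0.0144/0.12717 ≈ 0.113
P(node-c | error) = 0.02/0.12717 ≈ 0.157

node-b 0.129, node-d 0.459, node-a 0.142, node-f 0.113, node-c 0.157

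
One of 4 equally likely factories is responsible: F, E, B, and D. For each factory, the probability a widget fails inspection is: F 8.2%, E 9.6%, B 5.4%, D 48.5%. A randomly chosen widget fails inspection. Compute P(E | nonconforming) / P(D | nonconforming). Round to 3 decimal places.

0.198

Since the prior is uniform, the posterior is proportional to the likelihood:
  F: 0.082
  E: 0.096
  B: 0.054
  D: 0.485
Normalizing constant = 0.717.
The ratio is 0.096 / 0.485 (the normalizer cancels) = 0.198.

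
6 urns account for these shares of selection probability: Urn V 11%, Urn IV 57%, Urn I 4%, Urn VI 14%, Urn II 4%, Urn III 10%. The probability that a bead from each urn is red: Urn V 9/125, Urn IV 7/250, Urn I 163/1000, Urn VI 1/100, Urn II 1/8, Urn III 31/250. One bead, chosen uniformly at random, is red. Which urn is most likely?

Prior × likelihood for each hypothesis:
  Urn V: 0.11 × 0.072 = 0.00792
  Urn IV: 0.57 × 0.028 = 0.01596
  Urn I: 0.04 × 0.163 = 0.00652
  Urn VI: 0.14 × 0.01 = 0.0014
  Urn II: 0.04 × 0.125 = 0.005
  Urn III: 0.1 × 0.124 = 0.0124
Normalizing constant = 0.0492.
Largest term belongs to Urn IV, so Urn IV is most probable.

Urn IV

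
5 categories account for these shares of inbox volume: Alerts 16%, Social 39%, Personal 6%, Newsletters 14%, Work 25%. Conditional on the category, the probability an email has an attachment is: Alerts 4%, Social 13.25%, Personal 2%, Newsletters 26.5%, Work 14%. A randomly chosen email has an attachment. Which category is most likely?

Social

Unnormalized posteriors (prior × likelihood):
  Alerts: 0.16 × 0.04 = 0.0064
  Social: 0.39 × 0.1325 = 0.051675
  Personal: 0.06 × 0.02 = 0.0012
  Newsletters: 0.14 × 0.265 = 0.0371
  Work: 0.25 × 0.14 = 0.035
Total = 0.131375.
Largest term belongs to Social, so Social is most probable.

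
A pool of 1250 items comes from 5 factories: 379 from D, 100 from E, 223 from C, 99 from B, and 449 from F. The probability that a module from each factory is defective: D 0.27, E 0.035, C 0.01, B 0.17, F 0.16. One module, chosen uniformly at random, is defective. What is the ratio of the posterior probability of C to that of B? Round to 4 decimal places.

0.1325

By Bayes' rule, posterior ∝ prior × likelihood:
  D: 0.3032 × 0.27 = 0.081864
  E: 0.08 × 0.035 = 0.0028
  C: 0.1784 × 0.01 = 0.001784
  B: 0.0792 × 0.17 = 0.013464
  F: 0.3592 × 0.16 = 0.057472
Total = 0.157384.
The ratio is 0.001784 / 0.013464 (the normalizer cancels) = 0.1325.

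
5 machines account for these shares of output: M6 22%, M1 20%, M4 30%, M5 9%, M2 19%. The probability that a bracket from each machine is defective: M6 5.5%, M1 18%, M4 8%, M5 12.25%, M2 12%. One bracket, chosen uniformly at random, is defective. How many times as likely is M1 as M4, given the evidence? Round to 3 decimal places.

1.500

Prior × likelihood for each hypothesis:
  M6: 0.22 × 0.055 = 0.0121
  M1: 0.2 × 0.18 = 0.036
  M4: 0.3 × 0.08 = 0.024
  M5: 0.09 × 0.1225 = 0.011025
  M2: 0.19 × 0.12 = 0.0228
Total = 0.105925.
The ratio is 0.036 / 0.024 (the normalizer cancels) = 1.500.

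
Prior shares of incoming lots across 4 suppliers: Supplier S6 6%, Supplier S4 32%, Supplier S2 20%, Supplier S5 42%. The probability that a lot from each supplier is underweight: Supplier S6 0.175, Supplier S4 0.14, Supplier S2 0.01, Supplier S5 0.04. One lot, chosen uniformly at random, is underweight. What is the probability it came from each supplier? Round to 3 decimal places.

Supplier S6 0.142, Supplier S4 0.605, Supplier S2 0.027, Supplier S5 0.227

Unnormalized posteriors (prior × likelihood):
  Supplier S6: 0.06 × 0.175 = 0.0105
  Supplier S4: 0.32 × 0.14 = 0.0448
  Supplier S2: 0.2 × 0.01 = 0.002
  Supplier S5: 0.42 × 0.04 = 0.0168
Sum = 0.0741.
P(Supplier S6 | underweight) = 0.0105/0.0741 ≈ 0.142
P(Supplier S4 | underweight) = 0.0448/0.0741 ≈ 0.605
P(Supplier S2 | underweight) = 0.002/0.0741 ≈ 0.027
P(Supplier S5 | underweight) = 0.0168/0.0741 ≈ 0.227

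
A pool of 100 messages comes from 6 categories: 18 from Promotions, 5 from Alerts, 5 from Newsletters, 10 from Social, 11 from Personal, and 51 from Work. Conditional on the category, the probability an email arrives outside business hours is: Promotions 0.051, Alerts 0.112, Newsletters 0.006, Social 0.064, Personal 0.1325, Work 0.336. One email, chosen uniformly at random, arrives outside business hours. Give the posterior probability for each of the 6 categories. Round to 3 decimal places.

Promotions 0.044, Alerts 0.027, Newsletters 0.001, Social 0.031, Personal 0.070, Work 0.826

Unnormalized posteriors (prior × likelihood):
  Promotions: 0.18 × 0.051 = 0.00918
  Alerts: 0.05 × 0.112 = 0.0056
  Newsletters: 0.05 × 0.006 = 0.0003
  Social: 0.1 × 0.064 = 0.0064
  Personal: 0.11 × 0.1325 = 0.014575
  Work: 0.51 × 0.336 = 0.17136
Normalizing constant = 0.207415.
P(Promotions | off-hours) = 0.00918/0.207415 ≈ 0.044
P(Alerts | off-hours) = 0.0056/0.207415 ≈ 0.027
P(Newsletters | off-hours) = 0.0003/0.207415 ≈ 0.001
P(Social | off-hours) = 0.0064/0.207415 ≈ 0.031
P(Personal | off-hours) = 0.014575/0.207415 ≈ 0.070
P(Work | off-hours) = 0.17136/0.207415 ≈ 0.826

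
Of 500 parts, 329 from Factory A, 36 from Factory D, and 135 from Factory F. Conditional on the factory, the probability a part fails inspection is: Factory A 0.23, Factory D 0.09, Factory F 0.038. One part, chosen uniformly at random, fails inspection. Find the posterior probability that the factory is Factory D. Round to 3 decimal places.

0.039

Unnormalized posteriors (prior × likelihood):
  Factory A: 0.658 × 0.23 = 0.15134
  Factory D: 0.072 × 0.09 = 0.00648
  Factory F: 0.27 × 0.038 = 0.01026
Total = 0.16808.
P(Factory D | evidence) = 0.00648 / 0.16808 ≈ 0.039.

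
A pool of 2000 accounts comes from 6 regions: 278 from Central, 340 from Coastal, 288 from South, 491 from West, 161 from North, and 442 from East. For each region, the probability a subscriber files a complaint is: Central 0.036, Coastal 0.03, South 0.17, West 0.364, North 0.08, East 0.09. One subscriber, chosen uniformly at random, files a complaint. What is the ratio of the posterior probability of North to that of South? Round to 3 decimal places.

By Bayes' rule, posterior ∝ prior × likelihood:
  Central: 0.139 × 0.036 = 0.005004
  Coastal: 0.17 × 0.03 = 0.0051
  South: 0.144 × 0.17 = 0.02448
  West: 0.2455 × 0.364 = 0.089362
  North: 0.0805 × 0.08 = 0.00644
  East: 0.221 × 0.09 = 0.01989
Total = 0.150276.
The ratio is 0.00644 / 0.02448 (the normalizer cancels) = 0.263.

0.263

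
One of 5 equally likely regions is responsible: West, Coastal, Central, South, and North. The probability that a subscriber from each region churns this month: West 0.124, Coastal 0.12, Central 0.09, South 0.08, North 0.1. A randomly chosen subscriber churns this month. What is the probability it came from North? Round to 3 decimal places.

With a uniform prior (1/5 each), posterior ∝ likelihood:
  West: 0.124
  Coastal: 0.12
  Central: 0.09
  South: 0.08
  North: 0.1
Total = 0.514.
P(North | evidence) = 0.1 / 0.514 ≈ 0.195.

0.195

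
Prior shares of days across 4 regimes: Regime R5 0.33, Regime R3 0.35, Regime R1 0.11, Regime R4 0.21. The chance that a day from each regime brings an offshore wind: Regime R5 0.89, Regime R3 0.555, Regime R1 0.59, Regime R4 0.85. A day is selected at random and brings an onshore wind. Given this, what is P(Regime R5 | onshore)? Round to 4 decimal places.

0.1351

Taking complements, P(onshore | each) = Regime R5 0.11, Regime R3 0.445, Regime R1 0.41, Regime R4 0.15.
Compute prior × likelihood for every hypothesis:
  Regime R5: 0.33 × 0.11 = 0.0363
  Regime R3: 0.35 × 0.445 = 0.15575
  Regime R1: 0.11 × 0.41 = 0.0451
  Regime R4: 0.21 × 0.15 = 0.0315
Normalizing constant = 0.26865.
P(Regime R5 | evidence) = 0.0363 / 0.26865 ≈ 0.1351.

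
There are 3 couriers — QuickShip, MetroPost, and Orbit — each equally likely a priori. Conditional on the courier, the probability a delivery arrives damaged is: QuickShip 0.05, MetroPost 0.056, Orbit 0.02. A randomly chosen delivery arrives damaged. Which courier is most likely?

MetroPost

With a uniform prior (1/3 each), posterior ∝ likelihood:
  QuickShip: 0.05
  MetroPost: 0.056
  Orbit: 0.02
Normalizing constant = 0.126.
Largest term belongs to MetroPost, so MetroPost is most probable.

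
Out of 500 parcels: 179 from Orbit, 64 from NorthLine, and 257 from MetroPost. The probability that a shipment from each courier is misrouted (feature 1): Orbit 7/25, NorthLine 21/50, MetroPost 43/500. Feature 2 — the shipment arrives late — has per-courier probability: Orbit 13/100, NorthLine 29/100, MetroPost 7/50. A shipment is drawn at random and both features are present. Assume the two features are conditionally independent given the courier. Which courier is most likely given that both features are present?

Prior × likelihood for each hypothesis:
  Orbit: 0.358 × 0.28 × 0.13 = 0.0130312
  NorthLine: 0.128 × 0.42 × 0.29 = 0.0155904
  MetroPost: 0.514 × 0.086 × 0.14 = 0.00618856
Normalizing constant = 0.03481016.
Largest term belongs to NorthLine, so NorthLine is most probable.

NorthLine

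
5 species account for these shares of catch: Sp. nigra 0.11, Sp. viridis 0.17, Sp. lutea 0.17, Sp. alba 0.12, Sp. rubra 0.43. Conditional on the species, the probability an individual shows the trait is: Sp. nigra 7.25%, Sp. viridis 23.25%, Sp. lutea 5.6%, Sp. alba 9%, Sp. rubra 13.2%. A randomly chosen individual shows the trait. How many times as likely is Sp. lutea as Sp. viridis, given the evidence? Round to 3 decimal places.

By Bayes' rule, posterior ∝ prior × likelihood:
  Sp. nigra: 0.11 × 0.0725 = 0.007975
  Sp. viridis: 0.17 × 0.2325 = 0.039525
  Sp. lutea: 0.17 × 0.056 = 0.00952
  Sp. alba: 0.12 × 0.09 = 0.0108
  Sp. rubra: 0.43 × 0.132 = 0.05676
Normalizing constant = 0.12458.
The ratio is 0.00952 / 0.039525 (the normalizer cancels) = 0.241.

0.241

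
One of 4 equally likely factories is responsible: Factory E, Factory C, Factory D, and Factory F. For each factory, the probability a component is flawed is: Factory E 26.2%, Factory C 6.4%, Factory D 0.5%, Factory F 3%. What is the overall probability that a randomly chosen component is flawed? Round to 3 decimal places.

Since the prior is uniform, the posterior is proportional to the likelihood:
  Factory E: 0.262
  Factory C: 0.064
  Factory D: 0.005
  Factory F: 0.03
P(flawed) = (1/4) × (0.262 + 0.064 + 0.005 + 0.03) = 0.361/4 ≈ 0.090.

0.090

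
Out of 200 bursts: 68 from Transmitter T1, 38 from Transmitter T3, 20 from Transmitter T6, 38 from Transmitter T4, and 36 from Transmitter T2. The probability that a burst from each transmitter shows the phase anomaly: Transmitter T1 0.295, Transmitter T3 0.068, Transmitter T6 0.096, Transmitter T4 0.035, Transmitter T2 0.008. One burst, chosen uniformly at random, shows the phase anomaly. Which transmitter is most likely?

Transmitter T1

By Bayes' rule, posterior ∝ prior × likelihood:
  Transmitter T1: 0.34 × 0.295 = 0.1003
  Transmitter T3: 0.19 × 0.068 = 0.01292
  Transmitter T6: 0.1 × 0.096 = 0.0096
  Transmitter T4: 0.19 × 0.035 = 0.00665
  Transmitter T2: 0.18 × 0.008 = 0.00144
Total = 0.13091.
Largest term belongs to Transmitter T1, so Transmitter T1 is most probable.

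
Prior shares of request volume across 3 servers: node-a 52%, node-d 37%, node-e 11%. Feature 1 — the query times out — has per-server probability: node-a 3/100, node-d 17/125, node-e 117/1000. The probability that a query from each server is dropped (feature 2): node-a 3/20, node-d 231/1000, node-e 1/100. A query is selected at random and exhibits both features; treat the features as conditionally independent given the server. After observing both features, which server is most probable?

node-d

Unnormalized posteriors (prior × likelihood):
  node-a: 0.52 × 0.03 × 0.15 = 0.00234
  node-d: 0.37 × 0.136 × 0.231 = 0.01162392
  node-e: 0.11 × 0.117 × 0.01 = 0.0001287
Sum = 0.01409262.
Largest term belongs to node-d, so node-d is most probable.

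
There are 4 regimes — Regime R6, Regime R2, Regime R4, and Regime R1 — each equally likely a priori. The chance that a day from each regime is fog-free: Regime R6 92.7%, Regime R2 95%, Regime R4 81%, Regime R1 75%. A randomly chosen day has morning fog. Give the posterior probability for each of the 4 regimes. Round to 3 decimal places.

Regime R6 0.130, Regime R2 0.089, Regime R4 0.337, Regime R1 0.444

Taking complements, P(fog | each) = Regime R6 0.073, Regime R2 0.05, Regime R4 0.19, Regime R1 0.25.
With a uniform prior (1/4 each), posterior ∝ likelihood:
  Regime R6: 0.073
  Regime R2: 0.05
  Regime R4: 0.19
  Regime R1: 0.25
Normalizing constant = 0.563.
P(Regime R6 | fog) = 0.073/0.563 ≈ 0.130
P(Regime R2 | fog) = 0.05/0.563 ≈ 0.089
P(Regime R4 | fog) = 0.19/0.563 ≈ 0.337
P(Regime R1 | fog) = 0.25/0.563 ≈ 0.444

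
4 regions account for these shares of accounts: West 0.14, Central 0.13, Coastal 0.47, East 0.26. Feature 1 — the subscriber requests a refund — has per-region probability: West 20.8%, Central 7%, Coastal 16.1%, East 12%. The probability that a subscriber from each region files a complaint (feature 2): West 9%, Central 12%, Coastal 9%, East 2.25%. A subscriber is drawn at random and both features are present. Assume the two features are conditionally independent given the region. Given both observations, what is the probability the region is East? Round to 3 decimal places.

Unnormalized posteriors (prior × likelihood):
  West: 0.14 × 0.208 × 0.09 = 0.0026208
  Central: 0.13 × 0.07 × 0.12 = 0.001092
  Coastal: 0.47 × 0.161 × 0.09 = 0.0068103
  East: 0.26 × 0.12 × 0.0225 = 0.000702
Sum = 0.0112251.
P(East | evidence) = 0.000702 / 0.0112251 ≈ 0.063.

0.063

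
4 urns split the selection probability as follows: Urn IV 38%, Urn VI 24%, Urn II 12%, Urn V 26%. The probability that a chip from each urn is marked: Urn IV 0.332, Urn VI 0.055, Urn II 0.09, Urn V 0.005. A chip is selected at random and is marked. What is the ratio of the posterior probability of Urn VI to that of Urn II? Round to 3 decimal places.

Prior × likelihood for each hypothesis:
  Urn IV: 0.38 × 0.332 = 0.12616
  Urn VI: 0.24 × 0.055 = 0.0132
  Urn II: 0.12 × 0.09 = 0.0108
  Urn V: 0.26 × 0.005 = 0.0013
Total = 0.15146.
The ratio is 0.0132 / 0.0108 (the normalizer cancels) = 1.222.

1.222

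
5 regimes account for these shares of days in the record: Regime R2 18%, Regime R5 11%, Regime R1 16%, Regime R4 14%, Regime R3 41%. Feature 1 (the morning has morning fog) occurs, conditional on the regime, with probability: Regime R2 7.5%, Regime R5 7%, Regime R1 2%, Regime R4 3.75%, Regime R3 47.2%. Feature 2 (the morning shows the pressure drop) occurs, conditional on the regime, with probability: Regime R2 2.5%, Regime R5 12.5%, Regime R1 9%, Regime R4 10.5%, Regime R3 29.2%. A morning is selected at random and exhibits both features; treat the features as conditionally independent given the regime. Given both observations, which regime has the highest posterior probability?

By Bayes' rule, posterior ∝ prior × likelihood:
  Regime R2: 0.18 × 0.075 × 0.025 = 0.0003375
  Regime R5: 0.11 × 0.07 × 0.125 = 0.0009625
  Regime R1: 0.16 × 0.02 × 0.09 = 0.000288
  Regime R4: 0.14 × 0.0375 × 0.105 = 0.00055125
  Regime R3: 0.41 × 0.472 × 0.292 = 0.05650784
Normalizing constant = 0.05864709.
Largest term belongs to Regime R3, so Regime R3 is most probable.

Regime R3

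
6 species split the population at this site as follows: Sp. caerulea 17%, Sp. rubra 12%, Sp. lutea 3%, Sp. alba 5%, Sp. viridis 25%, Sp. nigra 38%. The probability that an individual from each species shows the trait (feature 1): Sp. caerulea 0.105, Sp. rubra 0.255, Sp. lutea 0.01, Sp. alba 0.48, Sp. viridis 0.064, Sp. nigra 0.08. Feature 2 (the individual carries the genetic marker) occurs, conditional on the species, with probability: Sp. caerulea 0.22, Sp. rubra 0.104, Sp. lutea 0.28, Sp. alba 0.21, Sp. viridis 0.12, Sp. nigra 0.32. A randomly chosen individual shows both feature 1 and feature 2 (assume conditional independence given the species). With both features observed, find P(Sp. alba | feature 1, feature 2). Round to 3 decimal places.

0.211

Compute prior × likelihood for every hypothesis:
  Sp. caerulea: 0.17 × 0.105 × 0.22 = 0.003927
  Sp. rubra: 0.12 × 0.255 × 0.104 = 0.0031824
  Sp. lutea: 0.03 × 0.01 × 0.28 = 0.000084
  Sp. alba: 0.05 × 0.48 × 0.21 = 0.00504
  Sp. viridis: 0.25 × 0.064 × 0.12 = 0.00192
  Sp. nigra: 0.38 × 0.08 × 0.32 = 0.009728
Sum = 0.0238814.
P(Sp. alba | evidence) = 0.00504 / 0.0238814 ≈ 0.211.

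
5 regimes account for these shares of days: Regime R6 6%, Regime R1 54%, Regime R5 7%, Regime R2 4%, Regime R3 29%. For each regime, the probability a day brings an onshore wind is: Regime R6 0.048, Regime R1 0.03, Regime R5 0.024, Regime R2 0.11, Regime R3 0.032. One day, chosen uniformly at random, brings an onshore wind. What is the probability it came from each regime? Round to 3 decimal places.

Regime R6 0.084, Regime R1 0.470, Regime R5 0.049, Regime R2 0.128, Regime R3 0.269

Prior × likelihood for each hypothesis:
  Regime R6: 0.06 × 0.048 = 0.00288
  Regime R1: 0.54 × 0.03 = 0.0162
  Regime R5: 0.07 × 0.024 = 0.00168
  Regime R2: 0.04 × 0.11 = 0.0044
  Regime R3: 0.29 × 0.032 = 0.00928
Sum = 0.03444.
P(Regime R6 | onshore) = 0.00288/0.03444 ≈ 0.084
P(Regime R1 | onshore) = 0.0162/0.03444 ≈ 0.470
P(Regime R5 | onshore) = 0.00168/0.03444 ≈ 0.049
P(Regime R2 | onshore) = 0.0044/0.03444 ≈ 0.128
P(Regime R3 | onshore) = 0.00928/0.03444 ≈ 0.269
(Check: 0.084+0.470+0.049+0.128+0.269 = 1.000.)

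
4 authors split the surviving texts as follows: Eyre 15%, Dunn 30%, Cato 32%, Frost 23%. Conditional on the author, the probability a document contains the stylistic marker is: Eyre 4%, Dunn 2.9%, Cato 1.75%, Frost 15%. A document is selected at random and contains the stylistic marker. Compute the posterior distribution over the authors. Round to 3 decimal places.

By Bayes' rule, posterior ∝ prior × likelihood:
  Eyre: 0.15 × 0.04 = 0.006
  Dunn: 0.3 × 0.029 = 0.0087
  Cato: 0.32 × 0.0175 = 0.0056
  Frost: 0.23 × 0.15 = 0.0345
Sum = 0.0548.
P(Eyre | marker) = 0.006/0.0548 ≈ 0.109
P(Dunn | marker) = 0.0087/0.0548 ≈ 0.159
P(Cato | marker) = 0.0056/0.0548 ≈ 0.102
P(Frost | marker) = 0.0345/0.0548 ≈ 0.630

Eyre 0.109, Dunn 0.159, Cato 0.102, Frost 0.630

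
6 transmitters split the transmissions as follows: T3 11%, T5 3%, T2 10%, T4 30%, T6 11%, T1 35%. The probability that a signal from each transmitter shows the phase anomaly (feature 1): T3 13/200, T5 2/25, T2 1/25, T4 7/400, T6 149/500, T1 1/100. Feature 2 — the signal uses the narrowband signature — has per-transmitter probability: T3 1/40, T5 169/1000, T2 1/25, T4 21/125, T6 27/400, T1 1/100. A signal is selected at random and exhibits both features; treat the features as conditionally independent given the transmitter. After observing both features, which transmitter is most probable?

T6

By Bayes' rule, posterior ∝ prior × likelihood:
  T3: 0.11 × 0.065 × 0.025 = 0.00017875
  T5: 0.03 × 0.08 × 0.169 = 0.0004056
  T2: 0.1 × 0.04 × 0.04 = 0.00016
  T4: 0.3 × 0.0175 × 0.168 = 0.000882
  T6: 0.11 × 0.298 × 0.0675 = 0.00221265
  T1: 0.35 × 0.01 × 0.01 = 0.000035
Normalizing constant = 0.003874.
Largest term belongs to T6, so T6 is most probable.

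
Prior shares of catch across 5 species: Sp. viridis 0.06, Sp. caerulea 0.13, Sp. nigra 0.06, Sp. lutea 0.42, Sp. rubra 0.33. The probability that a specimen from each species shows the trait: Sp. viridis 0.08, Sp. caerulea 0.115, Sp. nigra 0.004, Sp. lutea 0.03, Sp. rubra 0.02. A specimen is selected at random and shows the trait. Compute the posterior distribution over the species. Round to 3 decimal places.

Sp. viridis 0.122, Sp. caerulea 0.381, Sp. nigra 0.006, Sp. lutea 0.322, Sp. rubra 0.168

Prior × likelihood for each hypothesis:
  Sp. viridis: 0.06 × 0.08 = 0.0048
  Sp. caerulea: 0.13 × 0.115 = 0.01495
  Sp. nigra: 0.06 × 0.004 = 0.00024
  Sp. lutea: 0.42 × 0.03 = 0.0126
  Sp. rubra: 0.33 × 0.02 = 0.0066
Total = 0.03919.
P(Sp. viridis | trait) = 0.0048/0.03919 ≈ 0.122
P(Sp. caerulea | trait) = 0.01495/0.03919 ≈ 0.381
P(Sp. nigra | trait) = 0.00024/0.03919 ≈ 0.006
P(Sp. lutea | trait) = 0.0126/0.03919 ≈ 0.322
P(Sp. rubra | trait) = 0.0066/0.03919 ≈ 0.168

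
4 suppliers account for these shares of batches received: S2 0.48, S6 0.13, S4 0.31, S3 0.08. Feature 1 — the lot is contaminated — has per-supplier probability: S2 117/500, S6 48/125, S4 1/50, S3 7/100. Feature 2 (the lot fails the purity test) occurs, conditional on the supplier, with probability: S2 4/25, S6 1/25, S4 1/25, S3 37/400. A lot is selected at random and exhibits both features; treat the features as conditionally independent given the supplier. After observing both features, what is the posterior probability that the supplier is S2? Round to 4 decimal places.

0.8668

By Bayes' rule, posterior ∝ prior × likelihood:
  S2: 0.48 × 0.234 × 0.16 = 0.0179712
  S6: 0.13 × 0.384 × 0.04 = 0.0019968
  S4: 0.31 × 0.02 × 0.04 = 0.000248
  S3: 0.08 × 0.07 × 0.0925 = 0.000518
Sum = 0.020734.
P(S2 | evidence) = 0.0179712 / 0.020734 ≈ 0.8668.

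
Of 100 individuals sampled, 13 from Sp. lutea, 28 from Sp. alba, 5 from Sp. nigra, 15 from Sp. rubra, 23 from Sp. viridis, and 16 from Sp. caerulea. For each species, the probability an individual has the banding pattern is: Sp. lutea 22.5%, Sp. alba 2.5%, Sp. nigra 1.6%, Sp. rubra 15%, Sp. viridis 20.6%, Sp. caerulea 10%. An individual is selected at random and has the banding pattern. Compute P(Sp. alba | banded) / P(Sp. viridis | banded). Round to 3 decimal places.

Compute prior × likelihood for every hypothesis:
  Sp. lutea: 0.13 × 0.225 = 0.02925
  Sp. alba: 0.28 × 0.025 = 0.007
  Sp. nigra: 0.05 × 0.016 = 0.0008
  Sp. rubra: 0.15 × 0.15 = 0.0225
  Sp. viridis: 0.23 × 0.206 = 0.04738
  Sp. caerulea: 0.16 × 0.1 = 0.016
Total = 0.12293.
The ratio is 0.007 / 0.04738 (the normalizer cancels) = 0.148.

0.148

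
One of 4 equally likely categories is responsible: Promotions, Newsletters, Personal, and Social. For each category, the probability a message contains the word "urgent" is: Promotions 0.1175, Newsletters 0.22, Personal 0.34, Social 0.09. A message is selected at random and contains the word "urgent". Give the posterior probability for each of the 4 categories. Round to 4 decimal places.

Promotions 0.1531, Newsletters 0.2866, Personal 0.4430, Social 0.1173

Since the prior is uniform, the posterior is proportional to the likelihood:
  Promotions: 0.1175
  Newsletters: 0.22
  Personal: 0.34
  Social: 0.09
Normalizing constant = 0.7675.
P(Promotions | urgent-flag) = 0.1175/0.7675 ≈ 0.1531
P(Newsletters | urgent-flag) = 0.22/0.7675 ≈ 0.2866
P(Personal | urgent-flag) = 0.34/0.7675 ≈ 0.4430
P(Social | urgent-flag) = 0.09/0.7675 ≈ 0.1173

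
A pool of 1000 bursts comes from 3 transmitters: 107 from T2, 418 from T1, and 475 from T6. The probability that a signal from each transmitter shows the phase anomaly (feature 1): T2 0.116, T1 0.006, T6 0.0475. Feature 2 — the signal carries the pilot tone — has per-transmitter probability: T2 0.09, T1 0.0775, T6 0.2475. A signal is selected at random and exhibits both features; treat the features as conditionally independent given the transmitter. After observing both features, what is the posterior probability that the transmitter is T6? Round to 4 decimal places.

0.8098

Compute prior × likelihood for every hypothesis:
  T2: 0.107 × 0.116 × 0.09 = 0.00111708
  T1: 0.418 × 0.006 × 0.0775 = 0.00019437
  T6: 0.475 × 0.0475 × 0.2475 = 0.00558421875
Sum = 0.00689566875.
P(T6 | evidence) = 0.00558421875 / 0.00689566875 ≈ 0.8098.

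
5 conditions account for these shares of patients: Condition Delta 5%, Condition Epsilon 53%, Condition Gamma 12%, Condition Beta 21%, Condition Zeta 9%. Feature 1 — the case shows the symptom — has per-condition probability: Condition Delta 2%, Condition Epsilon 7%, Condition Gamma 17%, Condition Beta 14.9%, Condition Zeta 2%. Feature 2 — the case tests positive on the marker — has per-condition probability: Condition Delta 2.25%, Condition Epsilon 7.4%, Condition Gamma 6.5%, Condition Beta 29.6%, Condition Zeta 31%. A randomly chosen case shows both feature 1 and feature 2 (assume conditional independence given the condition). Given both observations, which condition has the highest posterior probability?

Condition Beta

Unnormalized posteriors (prior × likelihood):
  Condition Delta: 0.05 × 0.02 × 0.0225 = 0.0000225
  Condition Epsilon: 0.53 × 0.07 × 0.074 = 0.0027454
  Condition Gamma: 0.12 × 0.17 × 0.065 = 0.001326
  Condition Beta: 0.21 × 0.149 × 0.296 = 0.00926184
  Condition Zeta: 0.09 × 0.02 × 0.31 = 0.000558
Total = 0.01391374.
Largest term belongs to Condition Beta, so Condition Beta is most probable.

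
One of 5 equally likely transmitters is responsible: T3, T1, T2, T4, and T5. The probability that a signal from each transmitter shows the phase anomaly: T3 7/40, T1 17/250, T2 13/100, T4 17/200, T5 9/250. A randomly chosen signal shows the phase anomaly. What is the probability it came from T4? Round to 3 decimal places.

0.172

With a uniform prior (1/5 each), posterior ∝ likelihood:
  T3: 0.175
  T1: 0.068
  T2: 0.13
  T4: 0.085
  T5: 0.036
Total = 0.494.
P(T4 | evidence) = 0.085 / 0.494 ≈ 0.172.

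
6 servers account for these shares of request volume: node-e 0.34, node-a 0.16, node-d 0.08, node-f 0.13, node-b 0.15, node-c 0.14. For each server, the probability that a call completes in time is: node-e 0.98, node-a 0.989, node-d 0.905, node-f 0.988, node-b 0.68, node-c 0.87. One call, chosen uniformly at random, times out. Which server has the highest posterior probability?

Taking complements, P(timeout | each) = node-e 0.02, node-a 0.011, node-d 0.095, node-f 0.012, node-b 0.32, node-c 0.13.
Prior × likelihood for each hypothesis:
  node-e: 0.34 × 0.02 = 0.0068
  node-a: 0.16 × 0.011 = 0.00176
  node-d: 0.08 × 0.095 = 0.0076
  node-f: 0.13 × 0.012 = 0.00156
  node-b: 0.15 × 0.32 = 0.048
  node-c: 0.14 × 0.13 = 0.0182
Normalizing constant = 0.08392.
Largest term belongs to node-b, so node-b is most probable.

node-b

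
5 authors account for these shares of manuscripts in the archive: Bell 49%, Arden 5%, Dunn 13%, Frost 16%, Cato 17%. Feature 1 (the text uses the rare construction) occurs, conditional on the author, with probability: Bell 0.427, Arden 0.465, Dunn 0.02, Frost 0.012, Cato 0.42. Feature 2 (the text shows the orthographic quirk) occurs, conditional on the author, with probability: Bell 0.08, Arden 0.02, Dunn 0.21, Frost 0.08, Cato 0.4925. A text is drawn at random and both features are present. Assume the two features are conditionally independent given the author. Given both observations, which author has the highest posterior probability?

Cato

By Bayes' rule, posterior ∝ prior × likelihood:
  Bell: 0.49 × 0.427 × 0.08 = 0.0167384
  Arden: 0.05 × 0.465 × 0.02 = 0.000465
  Dunn: 0.13 × 0.02 × 0.21 = 0.000546
  Frost: 0.16 × 0.012 × 0.08 = 0.0001536
  Cato: 0.17 × 0.42 × 0.4925 = 0.0351645
Sum = 0.0530675.
Largest term belongs to Cato, so Cato is most probable.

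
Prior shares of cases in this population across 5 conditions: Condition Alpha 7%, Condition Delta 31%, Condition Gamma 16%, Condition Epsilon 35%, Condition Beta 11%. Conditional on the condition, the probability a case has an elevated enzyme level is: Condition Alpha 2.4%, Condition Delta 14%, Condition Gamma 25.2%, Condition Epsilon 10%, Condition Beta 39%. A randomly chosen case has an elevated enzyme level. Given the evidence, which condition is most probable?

By Bayes' rule, posterior ∝ prior × likelihood:
  Condition Alpha: 0.07 × 0.024 = 0.00168
  Condition Delta: 0.31 × 0.14 = 0.0434
  Condition Gamma: 0.16 × 0.252 = 0.04032
  Condition Epsilon: 0.35 × 0.1 = 0.035
  Condition Beta: 0.11 × 0.39 = 0.0429
Sum = 0.1633.
Largest term belongs to Condition Delta, so Condition Delta is most probable.

Condition Delta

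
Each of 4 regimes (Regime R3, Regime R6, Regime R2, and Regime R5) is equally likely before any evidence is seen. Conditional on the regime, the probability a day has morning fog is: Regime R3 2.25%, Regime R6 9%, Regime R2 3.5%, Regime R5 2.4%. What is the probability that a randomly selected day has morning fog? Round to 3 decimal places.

With a uniform prior (1/4 each), posterior ∝ likelihood:
  Regime R3: 0.0225
  Regime R6: 0.09
  Regime R2: 0.035
  Regime R5: 0.024
P(fog) = (1/4) × (0.0225 + 0.09 + 0.035 + 0.024) = 0.1715/4 ≈ 0.043.

0.043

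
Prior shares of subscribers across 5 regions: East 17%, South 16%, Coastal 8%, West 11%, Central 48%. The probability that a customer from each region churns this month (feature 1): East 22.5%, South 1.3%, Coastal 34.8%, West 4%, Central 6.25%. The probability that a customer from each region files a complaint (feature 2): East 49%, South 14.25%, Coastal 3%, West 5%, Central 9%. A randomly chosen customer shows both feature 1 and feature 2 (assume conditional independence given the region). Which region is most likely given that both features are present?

Compute prior × likelihood for every hypothesis:
  East: 0.17 × 0.225 × 0.49 = 0.0187425
  South: 0.16 × 0.013 × 0.1425 = 0.0002964
  Coastal: 0.08 × 0.348 × 0.03 = 0.0008352
  West: 0.11 × 0.04 × 0.05 = 0.00022
  Central: 0.48 × 0.0625 × 0.09 = 0.0027
Sum = 0.0227941.
Largest term belongs to East, so East is most probable.

East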